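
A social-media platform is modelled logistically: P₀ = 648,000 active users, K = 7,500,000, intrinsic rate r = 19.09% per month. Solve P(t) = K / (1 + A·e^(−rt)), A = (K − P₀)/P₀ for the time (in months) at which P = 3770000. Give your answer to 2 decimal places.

A = (7500000 − 648000)/648000 = 10.57407
3770000 = 7500000/(1 + 10.57407·e^(−0.1909t)) → 1 + 10.57407·e^(−0.1909t) = 1.98939
e^(−0.1909t) = 0.093568 → t = ln(10.68747)/0.1909 = 2.36907/0.1909

t ≈ 12.41 months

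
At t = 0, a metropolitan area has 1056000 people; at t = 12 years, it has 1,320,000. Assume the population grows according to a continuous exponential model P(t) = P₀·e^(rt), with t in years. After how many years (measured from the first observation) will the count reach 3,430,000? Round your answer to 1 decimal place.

t ≈ 63.4 years

r = ln(1320000/1056000) / 12 ≈ 0.018595 per year
t = ln(3430000/1056000) / r = 1.17807 / 0.018595 ≈ 63.353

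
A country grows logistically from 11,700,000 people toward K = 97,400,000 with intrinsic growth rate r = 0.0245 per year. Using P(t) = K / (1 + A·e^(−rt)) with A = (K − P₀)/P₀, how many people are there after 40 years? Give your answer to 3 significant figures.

A = (97400000 − 11700000)/11700000 = 7.32479
P(40) = 97400000 / (1 + 7.32479·e^(−0.0245·40)) = 97400000 / (1 + 7.32479·0.375311)
= 97400000 / 3.74907 ≈ 25979751.34

≈ 26,000,000 people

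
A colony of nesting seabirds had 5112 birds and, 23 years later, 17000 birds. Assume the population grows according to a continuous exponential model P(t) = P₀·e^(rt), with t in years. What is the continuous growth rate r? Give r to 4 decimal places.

17000 = 5112 · e^(r·23)
e^(23r) = 17000/5112 = 3.32551
r = ln(3.32551) / 23 = 1.20162 / 23

r ≈ 0.0522 per year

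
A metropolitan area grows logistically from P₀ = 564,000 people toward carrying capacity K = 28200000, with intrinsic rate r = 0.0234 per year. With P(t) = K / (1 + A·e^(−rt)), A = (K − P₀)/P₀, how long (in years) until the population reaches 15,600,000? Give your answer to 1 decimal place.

A = (28200000 − 564000)/564000 = 49
15600000 = 28200000/(1 + 49·e^(−0.0234t)) → 1 + 49·e^(−0.0234t) = 1.80769
e^(−0.0234t) = 0.016484 → t = ln(60.66667)/0.0234 = 4.10539/0.0234

t ≈ 175.4 years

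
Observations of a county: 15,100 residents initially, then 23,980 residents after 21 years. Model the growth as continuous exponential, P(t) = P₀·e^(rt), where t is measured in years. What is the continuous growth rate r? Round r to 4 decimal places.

r ≈ 0.0220 per year

23980 = 15100 · e^(r·21)
e^(21r) = 23980/15100 = 1.58808
r = ln(1.58808) / 21 = 0.46253 / 21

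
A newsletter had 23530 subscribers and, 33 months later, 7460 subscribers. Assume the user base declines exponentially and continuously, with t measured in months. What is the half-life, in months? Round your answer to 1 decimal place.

r = ln(7460/23530) / 33 = ln(0.31704) / 33 ≈ -0.03481 per month
half-life = ln 2 / |r| = 0.69315 / 0.03481

half-life ≈ 19.9 months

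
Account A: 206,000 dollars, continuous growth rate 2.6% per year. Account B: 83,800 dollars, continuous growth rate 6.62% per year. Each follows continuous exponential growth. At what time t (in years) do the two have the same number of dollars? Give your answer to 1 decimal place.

206000·e^(0.026t) = 83800·e^(0.0662t)
206000/83800 = e^((0.0662 − 0.026)t) → ln(2.45823) = 0.0402·t
t = 0.89944 / 0.0402

t ≈ 22.4 years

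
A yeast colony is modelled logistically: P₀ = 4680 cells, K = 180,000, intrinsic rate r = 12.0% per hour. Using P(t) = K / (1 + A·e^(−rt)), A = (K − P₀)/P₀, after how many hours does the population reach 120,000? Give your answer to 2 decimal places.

t ≈ 35.97 hours

A = (180000 − 4680)/4680 = 37.46154
120000 = 180000/(1 + 37.46154·e^(−0.12t)) → 1 + 37.46154·e^(−0.12t) = 1.5
e^(−0.12t) = 0.013347 → t = ln(74.92308)/0.12 = 4.31646/0.12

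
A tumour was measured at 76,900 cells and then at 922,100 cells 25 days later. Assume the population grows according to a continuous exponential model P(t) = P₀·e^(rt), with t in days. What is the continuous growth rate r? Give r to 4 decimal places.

r ≈ 0.0994 per day

922100 = 76900 · e^(r·25)
e^(25r) = 922100/76900 = 11.9909
r = ln(11.9909) / 25 = 2.48415 / 25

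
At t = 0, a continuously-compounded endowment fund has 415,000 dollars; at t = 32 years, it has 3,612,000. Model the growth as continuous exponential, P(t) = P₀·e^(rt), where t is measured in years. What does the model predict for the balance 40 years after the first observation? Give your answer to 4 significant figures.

≈ 6,204,000 dollars

r = ln(3612000/415000) / 32 ≈ 0.067617 per year
P(40) = 415000 · e^(0.067617·40) = 415000 · 14.94943 ≈ 6204012.34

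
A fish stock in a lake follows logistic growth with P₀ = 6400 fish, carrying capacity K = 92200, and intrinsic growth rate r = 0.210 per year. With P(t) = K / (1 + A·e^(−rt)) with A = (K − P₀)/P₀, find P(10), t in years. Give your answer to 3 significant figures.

A = (92200 − 6400)/6400 = 13.40625
P(10) = 92200 / (1 + 13.40625·e^(−0.21·10)) = 92200 / (1 + 13.40625·0.122456)
= 92200 / 2.64168 ≈ 34902.01

≈ 34,900 fish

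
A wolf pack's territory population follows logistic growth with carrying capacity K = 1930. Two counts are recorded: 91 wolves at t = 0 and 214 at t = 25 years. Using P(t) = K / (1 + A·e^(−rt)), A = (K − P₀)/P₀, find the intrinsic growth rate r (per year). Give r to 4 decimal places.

A = (1930 − 91)/91 = 20.20879
214 = 1930/(1 + 20.20879·e^(−r·25)) → e^(−25r) = (9.01869 − 1)/20.20879 = 0.396792
r = −ln(0.396792)/25 = 0.92434/25

r ≈ 0.0370 per year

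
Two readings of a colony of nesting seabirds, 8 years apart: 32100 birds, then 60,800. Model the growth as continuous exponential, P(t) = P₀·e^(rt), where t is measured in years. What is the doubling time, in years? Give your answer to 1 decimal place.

r = ln(60800/32100) / 8 = ln(1.89408) / 8 ≈ 0.079842 per year
doubling time = ln 2 / |r| = 0.69315 / 0.079842

doubling time ≈ 8.7 years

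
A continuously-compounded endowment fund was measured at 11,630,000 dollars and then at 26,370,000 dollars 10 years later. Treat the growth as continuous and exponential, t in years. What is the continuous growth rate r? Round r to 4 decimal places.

26370000 = 11630000 · e^(r·10)
e^(10r) = 26370000/11630000 = 2.26741
r = ln(2.26741) / 10 = 0.81864 / 10

r ≈ 0.0819 per year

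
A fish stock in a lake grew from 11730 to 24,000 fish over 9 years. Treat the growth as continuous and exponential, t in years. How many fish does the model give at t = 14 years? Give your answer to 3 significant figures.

r = ln(24000/11730) / 9 ≈ 0.079545 per year
P(14) = 11730 · e^(0.079545·14) = 11730 · 3.04539 ≈ 35722.42

≈ 35,700 fish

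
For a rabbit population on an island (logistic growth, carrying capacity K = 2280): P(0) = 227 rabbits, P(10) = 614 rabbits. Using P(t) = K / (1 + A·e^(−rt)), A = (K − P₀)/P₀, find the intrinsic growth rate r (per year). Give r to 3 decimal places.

r ≈ 0.120 per year

A = (2280 − 227)/227 = 9.04405
614 = 2280/(1 + 9.04405·e^(−r·10)) → e^(−10r) = (3.71336 − 1)/9.04405 = 0.300015
r = −ln(0.300015)/10 = 1.20392/10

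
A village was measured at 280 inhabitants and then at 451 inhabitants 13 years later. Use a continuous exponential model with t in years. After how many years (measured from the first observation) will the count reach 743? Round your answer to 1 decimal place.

t ≈ 26.6 years

r = ln(451/280) / 13 ≈ 0.036668 per year
t = ln(743/280) / r = 0.97591 / 0.036668 ≈ 26.615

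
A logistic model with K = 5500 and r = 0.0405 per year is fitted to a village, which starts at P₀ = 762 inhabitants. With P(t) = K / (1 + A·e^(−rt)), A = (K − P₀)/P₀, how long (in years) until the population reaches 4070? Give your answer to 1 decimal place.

A = (5500 − 762)/762 = 6.21785
4070 = 5500/(1 + 6.21785·e^(−0.0405t)) → 1 + 6.21785·e^(−0.0405t) = 1.35135
e^(−0.0405t) = 0.056507 → t = ln(17.69695)/0.0405 = 2.87339/0.0405

t ≈ 70.9 years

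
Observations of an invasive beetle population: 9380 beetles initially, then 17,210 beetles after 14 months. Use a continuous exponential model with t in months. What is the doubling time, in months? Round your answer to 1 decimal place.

doubling time ≈ 16.0 months

r = ln(17210/9380) / 14 = ln(1.83475) / 14 ≈ 0.043351 per month
doubling time = ln 2 / |r| = 0.69315 / 0.043351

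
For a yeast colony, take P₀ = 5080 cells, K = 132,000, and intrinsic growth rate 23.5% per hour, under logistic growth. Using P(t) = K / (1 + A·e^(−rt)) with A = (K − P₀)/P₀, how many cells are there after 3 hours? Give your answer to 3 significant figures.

A = (132000 − 5080)/5080 = 24.98425
P(3) = 132000 / (1 + 24.98425·e^(−0.235·3)) = 132000 / (1 + 24.98425·0.494109)
= 132000 / 13.34493 ≈ 9891.39

≈ 9,890 cells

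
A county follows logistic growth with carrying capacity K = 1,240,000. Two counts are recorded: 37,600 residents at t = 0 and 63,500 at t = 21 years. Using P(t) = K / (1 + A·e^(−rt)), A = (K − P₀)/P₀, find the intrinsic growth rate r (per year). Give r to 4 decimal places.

A = (1240000 − 37600)/37600 = 31.97872
63500 = 1240000/(1 + 31.97872·e^(−r·21)) → e^(−21r) = (19.52756 − 1)/31.97872 = 0.579371
r = −ln(0.579371)/21 = 0.54581/21

r ≈ 0.0260 per year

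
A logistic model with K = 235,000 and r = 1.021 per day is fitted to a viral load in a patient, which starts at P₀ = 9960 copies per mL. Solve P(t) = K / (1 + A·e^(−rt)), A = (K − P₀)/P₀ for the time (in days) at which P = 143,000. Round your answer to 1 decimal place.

A = (235000 − 9960)/9960 = 22.59438
143000 = 235000/(1 + 22.59438·e^(−1.021t)) → 1 + 22.59438·e^(−1.021t) = 1.64336
e^(−1.021t) = 0.028474 → t = ln(35.11952)/1.021 = 3.55876/1.021

t ≈ 3.5 days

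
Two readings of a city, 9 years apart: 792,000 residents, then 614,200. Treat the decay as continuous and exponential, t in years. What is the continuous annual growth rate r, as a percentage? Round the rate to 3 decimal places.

r ≈ -2.825% per year

614200 = 792000 · e^(r·9)
e^(9r) = 614200/792000 = 0.77551
r = ln(0.77551) / 9 = -0.25424 / 9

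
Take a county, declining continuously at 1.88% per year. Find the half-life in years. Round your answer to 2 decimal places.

half-life = ln(2) / |r| = 0.69315 / 0.0188

half-life ≈ 36.87 years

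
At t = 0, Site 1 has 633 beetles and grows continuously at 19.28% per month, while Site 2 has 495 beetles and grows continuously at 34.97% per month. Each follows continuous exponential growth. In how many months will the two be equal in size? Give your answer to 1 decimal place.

t ≈ 1.6 months

633·e^(0.1928t) = 495·e^(0.3497t)
633/495 = e^((0.3497 − 0.1928)t) → ln(1.27879) = 0.1569·t
t = 0.24591 / 0.1569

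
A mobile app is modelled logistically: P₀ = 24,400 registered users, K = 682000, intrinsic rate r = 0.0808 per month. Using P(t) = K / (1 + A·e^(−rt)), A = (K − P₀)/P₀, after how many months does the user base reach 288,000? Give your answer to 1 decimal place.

t ≈ 36.9 months

A = (682000 − 24400)/24400 = 26.95082
288000 = 682000/(1 + 26.95082·e^(−0.0808t)) → 1 + 26.95082·e^(−0.0808t) = 2.36806
e^(−0.0808t) = 0.050761 → t = ln(19.70009)/0.0808 = 2.98062/0.0808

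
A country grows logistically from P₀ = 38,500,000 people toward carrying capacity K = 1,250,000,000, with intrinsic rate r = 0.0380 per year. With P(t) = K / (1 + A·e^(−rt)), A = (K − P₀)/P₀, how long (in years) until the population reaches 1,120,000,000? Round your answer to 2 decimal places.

t ≈ 147.43 years

A = (1250000000 − 38500000)/38500000 = 31.46753
1120000000 = 1250000000/(1 + 31.46753·e^(−0.038t)) → 1 + 31.46753·e^(−0.038t) = 1.11607
e^(−0.038t) = 0.003689 → t = ln(271.1049)/0.038 = 5.60251/0.038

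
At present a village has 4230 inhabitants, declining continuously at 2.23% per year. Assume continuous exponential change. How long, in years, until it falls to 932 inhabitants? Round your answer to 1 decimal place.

932 = 4230 · e^(-0.0223·t)
t = ln(932/4230) / -0.0223 = ln(0.22033) / -0.0223 = -1.51262 / -0.0223

t ≈ 67.8 years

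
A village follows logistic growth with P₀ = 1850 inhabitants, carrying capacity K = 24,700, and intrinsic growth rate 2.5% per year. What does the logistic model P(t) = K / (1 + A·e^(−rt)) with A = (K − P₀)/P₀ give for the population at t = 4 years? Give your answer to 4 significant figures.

≈ 2,029 inhabitants

A = (24700 − 1850)/1850 = 12.35135
P(4) = 24700 / (1 + 12.35135·e^(−0.025·4)) = 24700 / (1 + 12.35135·0.904837)
= 24700 / 12.17596 ≈ 2028.59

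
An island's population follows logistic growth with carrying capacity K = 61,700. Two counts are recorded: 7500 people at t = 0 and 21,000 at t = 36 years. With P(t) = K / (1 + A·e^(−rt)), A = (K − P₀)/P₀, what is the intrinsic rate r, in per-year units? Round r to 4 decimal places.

A = (61700 − 7500)/7500 = 7.22667
21000 = 61700/(1 + 7.22667·e^(−r·36)) → e^(−36r) = (2.9381 − 1)/7.22667 = 0.268187
r = −ln(0.268187)/36 = 1.31607/36

r ≈ 0.0366 per year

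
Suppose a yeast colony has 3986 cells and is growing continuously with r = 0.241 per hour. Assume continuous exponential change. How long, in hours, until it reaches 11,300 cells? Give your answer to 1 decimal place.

11300 = 3986 · e^(0.241·t)
t = ln(11300/3986) / 0.241 = ln(2.83492) / 0.241 = 1.04201 / 0.241

t ≈ 4.3 hours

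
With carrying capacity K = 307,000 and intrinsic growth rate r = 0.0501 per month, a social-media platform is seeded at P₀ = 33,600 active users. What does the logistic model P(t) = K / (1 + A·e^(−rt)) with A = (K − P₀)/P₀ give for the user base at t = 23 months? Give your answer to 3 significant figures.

≈ 86,000 active users

A = (307000 − 33600)/33600 = 8.1369
P(23) = 307000 / (1 + 8.1369·e^(−0.0501·23)) = 307000 / (1 + 8.1369·0.315909)
= 307000 / 3.57052 ≈ 85981.77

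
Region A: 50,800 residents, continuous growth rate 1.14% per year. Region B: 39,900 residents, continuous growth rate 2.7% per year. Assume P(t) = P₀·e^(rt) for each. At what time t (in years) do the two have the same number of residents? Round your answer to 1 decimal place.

50800·e^(0.0114t) = 39900·e^(0.027t)
50800/39900 = e^((0.027 − 0.0114)t) → ln(1.27318) = 0.0156·t
t = 0.24152 / 0.0156

t ≈ 15.5 years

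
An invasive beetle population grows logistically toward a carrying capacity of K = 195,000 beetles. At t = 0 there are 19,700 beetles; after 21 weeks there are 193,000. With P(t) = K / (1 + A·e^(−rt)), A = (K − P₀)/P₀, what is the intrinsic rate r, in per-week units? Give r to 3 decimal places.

A = (195000 − 19700)/19700 = 8.89848
193000 = 195000/(1 + 8.89848·e^(−r·21)) → e^(−21r) = (1.01036 − 1)/8.89848 = 0.001165
r = −ln(0.001165)/21 = 6.75542/21

r ≈ 0.322 per week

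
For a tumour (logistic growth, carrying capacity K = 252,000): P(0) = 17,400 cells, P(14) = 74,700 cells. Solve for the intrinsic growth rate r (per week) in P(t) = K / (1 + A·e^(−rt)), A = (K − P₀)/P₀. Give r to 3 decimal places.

A = (252000 − 17400)/17400 = 13.48276
74700 = 252000/(1 + 13.48276·e^(−r·14)) → e^(−14r) = (3.37349 − 1)/13.48276 = 0.176039
r = −ln(0.176039)/14 = 1.73705/14

r ≈ 0.124 per week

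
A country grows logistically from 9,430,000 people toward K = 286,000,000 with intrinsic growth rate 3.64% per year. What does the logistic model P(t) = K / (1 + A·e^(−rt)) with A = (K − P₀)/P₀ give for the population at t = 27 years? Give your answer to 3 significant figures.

A = (286000000 − 9430000)/9430000 = 29.32874
P(27) = 286000000 / (1 + 29.32874·e^(−0.0364·27)) = 286000000 / (1 + 29.32874·0.374262)
= 286000000 / 11.97662 ≈ 23879852.68

≈ 23,900,000 people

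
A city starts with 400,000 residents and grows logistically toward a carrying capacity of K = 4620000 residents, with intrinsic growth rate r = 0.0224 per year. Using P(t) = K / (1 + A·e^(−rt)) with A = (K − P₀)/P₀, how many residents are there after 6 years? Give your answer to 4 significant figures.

A = (4620000 − 400000)/400000 = 10.55
P(6) = 4620000 / (1 + 10.55·e^(−0.0224·6)) = 4620000 / (1 + 10.55·0.87424)
= 4620000 / 10.22324 ≈ 451911.74

≈ 451,900 residents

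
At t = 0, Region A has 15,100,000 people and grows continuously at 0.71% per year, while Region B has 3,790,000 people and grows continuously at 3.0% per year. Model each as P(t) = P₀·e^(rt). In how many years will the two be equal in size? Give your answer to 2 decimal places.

15100000·e^(0.0071t) = 3790000·e^(0.03t)
15100000/3790000 = e^((0.03 − 0.0071)t) → ln(3.98417) = 0.0229·t
t = 1.38233 / 0.0229

t ≈ 60.36 years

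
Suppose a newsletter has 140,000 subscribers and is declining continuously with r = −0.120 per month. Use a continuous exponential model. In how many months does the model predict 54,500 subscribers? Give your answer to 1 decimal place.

t ≈ 7.9 months

54500 = 140000 · e^(-0.12·t)
t = ln(54500/140000) / -0.12 = ln(0.38929) / -0.12 = -0.94344 / -0.12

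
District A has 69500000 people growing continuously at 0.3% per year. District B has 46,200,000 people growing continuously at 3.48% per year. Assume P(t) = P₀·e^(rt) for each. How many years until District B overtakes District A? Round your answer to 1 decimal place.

69500000·e^(0.003t) = 46200000·e^(0.0348t)
69500000/46200000 = e^((0.0348 − 0.003)t) → ln(1.50433) = 0.0318·t
t = 0.40835 / 0.0318

t ≈ 12.8 years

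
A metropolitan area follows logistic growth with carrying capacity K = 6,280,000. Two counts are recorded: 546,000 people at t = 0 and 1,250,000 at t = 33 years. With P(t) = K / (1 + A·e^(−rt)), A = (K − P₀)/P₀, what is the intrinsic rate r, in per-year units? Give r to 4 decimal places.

r ≈ 0.0291 per year

A = (6280000 − 546000)/546000 = 10.50183
1250000 = 6280000/(1 + 10.50183·e^(−r·33)) → e^(−33r) = (5.024 − 1)/10.50183 = 0.383171
r = −ln(0.383171)/33 = 0.95927/33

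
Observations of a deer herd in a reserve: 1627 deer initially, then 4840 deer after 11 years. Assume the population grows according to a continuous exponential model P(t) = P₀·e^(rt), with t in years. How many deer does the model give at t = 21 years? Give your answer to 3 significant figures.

r = ln(4840/1627) / 11 ≈ 0.099107 per year
P(21) = 1627 · e^(0.099107·21) = 1627 · 8.01446 ≈ 13039.52

≈ 13,000 deer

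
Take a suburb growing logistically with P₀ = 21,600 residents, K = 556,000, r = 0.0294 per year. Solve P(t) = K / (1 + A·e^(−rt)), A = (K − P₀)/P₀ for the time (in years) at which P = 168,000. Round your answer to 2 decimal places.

A = (556000 − 21600)/21600 = 24.74074
168000 = 556000/(1 + 24.74074·e^(−0.0294t)) → 1 + 24.74074·e^(−0.0294t) = 3.30952
e^(−0.0294t) = 0.093349 → t = ln(10.71249)/0.0294 = 2.37141/0.0294

t ≈ 80.66 years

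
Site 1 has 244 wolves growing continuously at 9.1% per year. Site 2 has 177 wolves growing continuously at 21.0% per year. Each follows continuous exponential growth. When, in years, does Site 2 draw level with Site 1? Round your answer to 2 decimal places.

t ≈ 2.70 years

244·e^(0.091t) = 177·e^(0.21t)
244/177 = e^((0.21 − 0.091)t) → ln(1.37853) = 0.119·t
t = 0.32102 / 0.119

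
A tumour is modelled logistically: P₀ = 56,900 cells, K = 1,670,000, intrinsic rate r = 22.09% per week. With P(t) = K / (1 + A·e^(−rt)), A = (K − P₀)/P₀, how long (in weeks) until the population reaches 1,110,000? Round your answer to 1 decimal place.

t ≈ 18.2 weeks

A = (1670000 − 56900)/56900 = 28.34974
1110000 = 1670000/(1 + 28.34974·e^(−0.2209t)) → 1 + 28.34974·e^(−0.2209t) = 1.5045
e^(−0.2209t) = 0.017796 → t = ln(56.19323)/0.2209 = 4.0288/0.2209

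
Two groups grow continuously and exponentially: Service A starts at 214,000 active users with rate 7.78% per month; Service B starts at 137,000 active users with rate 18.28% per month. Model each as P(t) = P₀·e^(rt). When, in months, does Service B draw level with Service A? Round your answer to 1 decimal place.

214000·e^(0.0778t) = 137000·e^(0.1828t)
214000/137000 = e^((0.1828 − 0.0778)t) → ln(1.56204) = 0.105·t
t = 0.446 / 0.105

t ≈ 4.2 months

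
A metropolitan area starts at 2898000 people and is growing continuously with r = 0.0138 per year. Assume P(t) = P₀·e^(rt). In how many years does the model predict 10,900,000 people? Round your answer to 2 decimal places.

t ≈ 96.00 years

10900000 = 2898000 · e^(0.0138·t)
t = ln(10900000/2898000) / 0.0138 = ln(3.76121) / 0.0138 = 1.32474 / 0.0138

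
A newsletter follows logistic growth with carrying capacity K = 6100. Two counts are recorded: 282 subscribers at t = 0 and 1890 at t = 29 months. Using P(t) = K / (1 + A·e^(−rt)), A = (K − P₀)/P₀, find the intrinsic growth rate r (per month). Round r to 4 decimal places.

A = (6100 − 282)/282 = 20.63121
1890 = 6100/(1 + 20.63121·e^(−r·29)) → e^(−29r) = (3.22751 − 1)/20.63121 = 0.107968
r = −ln(0.107968)/29 = 2.22592/29

r ≈ 0.0768 per month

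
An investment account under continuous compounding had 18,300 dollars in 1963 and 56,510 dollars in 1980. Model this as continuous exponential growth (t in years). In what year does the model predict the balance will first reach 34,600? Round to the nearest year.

year 1973

r = ln(56510/18300) / 17 = 1.12752/17 ≈ 0.066325 per year
t = ln(34600/18300) / r = 0.63695/0.066325 ≈ 9.6 years after 1963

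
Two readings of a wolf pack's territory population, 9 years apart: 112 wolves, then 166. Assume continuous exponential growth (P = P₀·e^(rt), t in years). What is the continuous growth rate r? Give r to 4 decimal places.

r ≈ 0.0437 per year

166 = 112 · e^(r·9)
e^(9r) = 166/112 = 1.48214
r = ln(1.48214) / 9 = 0.39349 / 9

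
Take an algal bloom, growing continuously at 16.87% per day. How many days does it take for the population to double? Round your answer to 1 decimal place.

doubling time ≈ 4.1 days

doubling time = ln(2) / |r| = 0.69315 / 0.1687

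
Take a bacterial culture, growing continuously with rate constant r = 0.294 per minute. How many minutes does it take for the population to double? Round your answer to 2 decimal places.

doubling time = ln(2) / |r| = 0.69315 / 0.294

doubling time ≈ 2.36 minutes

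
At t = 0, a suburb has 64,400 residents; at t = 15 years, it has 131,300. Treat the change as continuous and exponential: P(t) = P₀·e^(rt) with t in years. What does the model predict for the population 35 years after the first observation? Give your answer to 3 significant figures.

r = ln(131300/64400) / 15 ≈ 0.047491 per year
P(35) = 64400 · e^(0.047491·35) = 64400 · 5.27089 ≈ 339445.36

≈ 339,000 residents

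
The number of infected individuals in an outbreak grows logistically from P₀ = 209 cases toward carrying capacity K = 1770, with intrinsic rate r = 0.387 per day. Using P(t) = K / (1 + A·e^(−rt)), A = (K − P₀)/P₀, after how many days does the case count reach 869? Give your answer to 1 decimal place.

t ≈ 5.1 days

A = (1770 − 209)/209 = 7.4689
869 = 1770/(1 + 7.4689·e^(−0.387t)) → 1 + 7.4689·e^(−0.387t) = 2.03682
e^(−0.387t) = 0.138819 → t = ln(7.20363)/0.387 = 1.97459/0.387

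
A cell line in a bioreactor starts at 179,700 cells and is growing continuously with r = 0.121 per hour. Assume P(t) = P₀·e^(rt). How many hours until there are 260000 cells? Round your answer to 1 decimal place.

t ≈ 3.1 hours

260000 = 179700 · e^(0.121·t)
t = ln(260000/179700) / 0.121 = ln(1.44686) / 0.121 = 0.36939 / 0.121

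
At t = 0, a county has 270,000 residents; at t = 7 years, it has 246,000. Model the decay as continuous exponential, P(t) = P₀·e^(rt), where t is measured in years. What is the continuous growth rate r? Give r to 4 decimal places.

246000 = 270000 · e^(r·7)
e^(7r) = 246000/270000 = 0.91111
r = ln(0.91111) / 7 = -0.09309 / 7

r ≈ -0.0133 per year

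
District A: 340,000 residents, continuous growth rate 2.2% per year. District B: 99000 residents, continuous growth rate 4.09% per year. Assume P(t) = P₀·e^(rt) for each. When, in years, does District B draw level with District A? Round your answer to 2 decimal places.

340000·e^(0.022t) = 99000·e^(0.0409t)
340000/99000 = e^((0.0409 − 0.022)t) → ln(3.43434) = 0.0189·t
t = 1.23383 / 0.0189

t ≈ 65.28 years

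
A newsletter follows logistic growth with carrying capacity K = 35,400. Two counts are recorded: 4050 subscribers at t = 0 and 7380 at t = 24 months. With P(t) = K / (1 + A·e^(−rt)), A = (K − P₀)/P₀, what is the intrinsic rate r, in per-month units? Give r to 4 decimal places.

A = (35400 − 4050)/4050 = 7.74074
7380 = 35400/(1 + 7.74074·e^(−r·24)) → e^(−24r) = (4.79675 − 1)/7.74074 = 0.490489
r = −ln(0.490489)/24 = 0.71235/24

r ≈ 0.0297 per month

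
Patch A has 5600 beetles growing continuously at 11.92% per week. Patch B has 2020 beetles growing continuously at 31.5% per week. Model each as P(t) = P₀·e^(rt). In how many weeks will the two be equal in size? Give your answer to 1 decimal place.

t ≈ 5.2 weeks

5600·e^(0.1192t) = 2020·e^(0.315t)
5600/2020 = e^((0.315 − 0.1192)t) → ln(2.77228) = 0.1958·t
t = 1.01967 / 0.1958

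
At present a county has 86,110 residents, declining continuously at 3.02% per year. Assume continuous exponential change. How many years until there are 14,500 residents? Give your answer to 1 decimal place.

t ≈ 59.0 years

14500 = 86110 · e^(-0.0302·t)
t = ln(14500/86110) / -0.0302 = ln(0.16839) / -0.0302 = -1.78148 / -0.0302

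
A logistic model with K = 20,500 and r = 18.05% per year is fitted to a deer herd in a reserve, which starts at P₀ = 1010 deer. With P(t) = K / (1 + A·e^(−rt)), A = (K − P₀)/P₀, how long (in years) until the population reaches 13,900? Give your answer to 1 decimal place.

A = (20500 − 1010)/1010 = 19.29703
13900 = 20500/(1 + 19.29703·e^(−0.1805t)) → 1 + 19.29703·e^(−0.1805t) = 1.47482
e^(−0.1805t) = 0.024606 → t = ln(40.64071)/0.1805 = 3.70477/0.1805

t ≈ 20.5 years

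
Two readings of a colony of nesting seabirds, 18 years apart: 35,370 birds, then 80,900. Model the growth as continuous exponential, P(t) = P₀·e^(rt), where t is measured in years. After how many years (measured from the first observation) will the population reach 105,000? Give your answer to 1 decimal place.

r = ln(80900/35370) / 18 ≈ 0.045964 per year
t = ln(105000/35370) / r = 1.0881 / 0.045964 ≈ 23.673

t ≈ 23.7 years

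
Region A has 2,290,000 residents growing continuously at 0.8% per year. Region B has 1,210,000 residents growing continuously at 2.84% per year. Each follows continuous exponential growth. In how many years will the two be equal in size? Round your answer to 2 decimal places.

t ≈ 31.27 years

2290000·e^(0.008t) = 1210000·e^(0.0284t)
2290000/1210000 = e^((0.0284 − 0.008)t) → ln(1.89256) = 0.0204·t
t = 0.63793 / 0.0204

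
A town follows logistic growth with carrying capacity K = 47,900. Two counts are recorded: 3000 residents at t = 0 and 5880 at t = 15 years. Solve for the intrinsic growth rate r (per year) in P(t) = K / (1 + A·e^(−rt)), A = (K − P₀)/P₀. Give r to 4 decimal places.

r ≈ 0.0493 per year

A = (47900 − 3000)/3000 = 14.96667
5880 = 47900/(1 + 14.96667·e^(−r·15)) → e^(−15r) = (8.14626 − 1)/14.96667 = 0.477478
r = −ln(0.477478)/15 = 0.73924/15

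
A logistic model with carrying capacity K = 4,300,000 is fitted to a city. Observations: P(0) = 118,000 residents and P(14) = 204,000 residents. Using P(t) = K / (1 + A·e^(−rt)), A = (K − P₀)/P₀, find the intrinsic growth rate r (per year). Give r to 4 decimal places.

r ≈ 0.0406 per year

A = (4300000 − 118000)/118000 = 35.44068
204000 = 4300000/(1 + 35.44068·e^(−r·14)) → e^(−14r) = (21.07843 − 1)/35.44068 = 0.566536
r = −ln(0.566536)/14 = 0.56821/14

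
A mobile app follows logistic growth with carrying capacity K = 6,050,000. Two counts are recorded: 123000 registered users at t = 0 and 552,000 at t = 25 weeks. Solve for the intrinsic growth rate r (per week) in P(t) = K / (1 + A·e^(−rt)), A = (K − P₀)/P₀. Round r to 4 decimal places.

r ≈ 0.0631 per week

A = (6050000 − 123000)/123000 = 48.18699
552000 = 6050000/(1 + 48.18699·e^(−r·25)) → e^(−25r) = (10.96014 − 1)/48.18699 = 0.206698
r = −ln(0.206698)/25 = 1.5765/25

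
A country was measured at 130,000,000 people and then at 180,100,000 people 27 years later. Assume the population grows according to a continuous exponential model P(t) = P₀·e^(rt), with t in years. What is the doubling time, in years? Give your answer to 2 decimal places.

doubling time ≈ 57.41 years

r = ln(180100000/130000000) / 27 = ln(1.38538) / 27 ≈ 0.012073 per year
doubling time = ln 2 / |r| = 0.69315 / 0.012073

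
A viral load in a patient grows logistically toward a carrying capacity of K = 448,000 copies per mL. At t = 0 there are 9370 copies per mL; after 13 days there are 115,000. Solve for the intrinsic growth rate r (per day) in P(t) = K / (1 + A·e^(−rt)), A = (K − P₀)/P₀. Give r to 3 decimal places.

r ≈ 0.214 per day

A = (448000 − 9370)/9370 = 46.81217
115000 = 448000/(1 + 46.81217·e^(−r·13)) → e^(−13r) = (3.89565 − 1)/46.81217 = 0.061857
r = −ln(0.061857)/13 = 2.78293/13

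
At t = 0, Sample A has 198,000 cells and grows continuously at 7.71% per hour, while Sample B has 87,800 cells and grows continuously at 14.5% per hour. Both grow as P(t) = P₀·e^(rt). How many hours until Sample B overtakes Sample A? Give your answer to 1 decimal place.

198000·e^(0.0771t) = 87800·e^(0.145t)
198000/87800 = e^((0.145 − 0.0771)t) → ln(2.25513) = 0.0679·t
t = 0.81321 / 0.0679

t ≈ 12.0 hours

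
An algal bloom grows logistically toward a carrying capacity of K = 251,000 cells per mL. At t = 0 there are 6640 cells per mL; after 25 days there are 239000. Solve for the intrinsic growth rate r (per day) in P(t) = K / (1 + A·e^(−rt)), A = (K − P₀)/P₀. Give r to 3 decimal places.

r ≈ 0.264 per day

A = (251000 − 6640)/6640 = 36.8012
239000 = 251000/(1 + 36.8012·e^(−r·25)) → e^(−25r) = (1.05021 − 1)/36.8012 = 0.001364
r = −ln(0.001364)/25 = 6.59709/25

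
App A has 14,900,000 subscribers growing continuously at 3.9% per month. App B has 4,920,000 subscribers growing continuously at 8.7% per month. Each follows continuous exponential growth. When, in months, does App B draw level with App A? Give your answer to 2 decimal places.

14900000·e^(0.039t) = 4920000·e^(0.087t)
14900000/4920000 = e^((0.087 − 0.039)t) → ln(3.02846) = 0.048·t
t = 1.10805 / 0.048

t ≈ 23.08 months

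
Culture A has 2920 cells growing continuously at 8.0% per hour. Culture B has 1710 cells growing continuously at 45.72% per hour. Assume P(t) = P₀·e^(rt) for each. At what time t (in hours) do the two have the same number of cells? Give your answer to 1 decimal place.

t ≈ 1.4 hours

2920·e^(0.08t) = 1710·e^(0.4572t)
2920/1710 = e^((0.4572 − 0.08)t) → ln(1.7076) = 0.3772·t
t = 0.53509 / 0.3772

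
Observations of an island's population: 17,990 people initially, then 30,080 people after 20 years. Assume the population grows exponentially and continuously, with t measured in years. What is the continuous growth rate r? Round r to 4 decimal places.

30080 = 17990 · e^(r·20)
e^(20r) = 30080/17990 = 1.67204
r = ln(1.67204) / 20 = 0.51404 / 20

r ≈ 0.0257 per year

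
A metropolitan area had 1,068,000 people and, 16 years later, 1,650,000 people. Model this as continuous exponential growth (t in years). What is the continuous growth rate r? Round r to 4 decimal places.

1650000 = 1068000 · e^(r·16)
e^(16r) = 1650000/1068000 = 1.54494
r = ln(1.54494) / 16 = 0.43499 / 16

r ≈ 0.0272 per year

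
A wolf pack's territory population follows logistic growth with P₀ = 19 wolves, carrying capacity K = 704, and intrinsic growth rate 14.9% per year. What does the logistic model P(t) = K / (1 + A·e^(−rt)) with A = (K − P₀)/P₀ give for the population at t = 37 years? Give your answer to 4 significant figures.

≈ 614.6 wolves

A = (704 − 19)/19 = 36.05263
P(37) = 704 / (1 + 36.05263·e^(−0.149·37)) = 704 / (1 + 36.05263·0.004034)
= 704 / 1.14544 ≈ 614.61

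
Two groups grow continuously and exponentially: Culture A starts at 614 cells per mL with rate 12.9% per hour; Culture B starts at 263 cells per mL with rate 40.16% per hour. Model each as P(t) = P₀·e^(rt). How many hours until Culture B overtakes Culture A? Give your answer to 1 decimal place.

614·e^(0.129t) = 263·e^(0.4016t)
614/263 = e^((0.4016 − 0.129)t) → ln(2.3346) = 0.2726·t
t = 0.84784 / 0.2726

t ≈ 3.1 hours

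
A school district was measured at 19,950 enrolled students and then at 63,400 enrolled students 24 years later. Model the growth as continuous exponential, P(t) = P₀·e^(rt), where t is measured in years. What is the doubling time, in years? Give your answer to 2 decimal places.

r = ln(63400/19950) / 24 = ln(3.17794) / 24 ≈ 0.048176 per year
doubling time = ln 2 / |r| = 0.69315 / 0.048176

doubling time ≈ 14.39 years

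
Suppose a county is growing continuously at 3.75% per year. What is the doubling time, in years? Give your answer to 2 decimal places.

doubling time = ln(2) / |r| = 0.69315 / 0.0375

doubling time ≈ 18.48 years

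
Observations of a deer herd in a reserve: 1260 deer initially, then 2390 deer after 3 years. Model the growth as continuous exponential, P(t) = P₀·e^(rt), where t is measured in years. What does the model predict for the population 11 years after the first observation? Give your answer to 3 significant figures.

≈ 13,200 deer

r = ln(2390/1260) / 3 ≈ 0.213394 per year
P(11) = 1260 · e^(0.213394·11) = 1260 · 10.45764 ≈ 13176.62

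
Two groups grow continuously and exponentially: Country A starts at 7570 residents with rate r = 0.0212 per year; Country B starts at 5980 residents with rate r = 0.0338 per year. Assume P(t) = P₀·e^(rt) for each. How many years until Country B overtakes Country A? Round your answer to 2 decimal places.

7570·e^(0.0212t) = 5980·e^(0.0338t)
7570/5980 = e^((0.0338 − 0.0212)t) → ln(1.26589) = 0.0126·t
t = 0.23577 / 0.0126

t ≈ 18.71 years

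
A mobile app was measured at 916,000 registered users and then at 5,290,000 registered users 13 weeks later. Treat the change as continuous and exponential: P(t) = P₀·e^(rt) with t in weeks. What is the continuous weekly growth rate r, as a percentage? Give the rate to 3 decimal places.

r ≈ 13.489% per week

5290000 = 916000 · e^(r·13)
e^(13r) = 5290000/916000 = 5.77511
r = ln(5.77511) / 13 = 1.75356 / 13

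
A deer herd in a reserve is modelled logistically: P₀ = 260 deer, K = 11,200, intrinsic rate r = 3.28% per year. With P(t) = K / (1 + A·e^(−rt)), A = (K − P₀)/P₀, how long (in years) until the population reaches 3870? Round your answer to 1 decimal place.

A = (11200 − 260)/260 = 42.07692
3870 = 11200/(1 + 42.07692·e^(−0.0328t)) → 1 + 42.07692·e^(−0.0328t) = 2.89406
e^(−0.0328t) = 0.045014 → t = ln(22.21524)/0.0328 = 3.10078/0.0328

t ≈ 94.5 years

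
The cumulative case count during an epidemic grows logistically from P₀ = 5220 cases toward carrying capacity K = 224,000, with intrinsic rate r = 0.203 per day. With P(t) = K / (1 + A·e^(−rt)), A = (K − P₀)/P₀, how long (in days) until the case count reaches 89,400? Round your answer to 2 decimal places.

t ≈ 16.39 days

A = (224000 − 5220)/5220 = 41.91188
89400 = 224000/(1 + 41.91188·e^(−0.203t)) → 1 + 41.91188·e^(−0.203t) = 2.50559
e^(−0.203t) = 0.035923 → t = ln(27.83746)/0.203 = 3.32638/0.203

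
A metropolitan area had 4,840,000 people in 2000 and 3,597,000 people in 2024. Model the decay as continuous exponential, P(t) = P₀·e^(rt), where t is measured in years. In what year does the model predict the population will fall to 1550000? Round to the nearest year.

year 2092

r = ln(3597000/4840000) / 24 = -0.29681/24 ≈ -0.012367 per year
t = ln(1550000/4840000) / r = -1.13866/-0.012367 ≈ 92.07 years after 2000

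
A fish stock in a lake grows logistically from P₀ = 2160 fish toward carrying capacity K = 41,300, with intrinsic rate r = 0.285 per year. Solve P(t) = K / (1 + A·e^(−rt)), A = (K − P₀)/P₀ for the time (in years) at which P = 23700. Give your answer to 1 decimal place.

A = (41300 − 2160)/2160 = 18.12037
23700 = 41300/(1 + 18.12037·e^(−0.285t)) → 1 + 18.12037·e^(−0.285t) = 1.74262
e^(−0.285t) = 0.040982 → t = ln(24.40073)/0.285 = 3.19461/0.285

t ≈ 11.2 years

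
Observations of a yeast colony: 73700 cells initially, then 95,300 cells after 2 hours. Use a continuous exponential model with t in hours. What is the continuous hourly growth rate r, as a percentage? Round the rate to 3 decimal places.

95300 = 73700 · e^(r·2)
e^(2r) = 95300/73700 = 1.29308
r = ln(1.29308) / 2 = 0.25703 / 2

r ≈ 12.851% per hour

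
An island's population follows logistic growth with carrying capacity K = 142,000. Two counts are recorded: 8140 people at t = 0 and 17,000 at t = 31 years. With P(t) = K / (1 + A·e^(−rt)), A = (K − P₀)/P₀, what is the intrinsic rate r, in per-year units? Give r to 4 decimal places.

r ≈ 0.0260 per year

A = (142000 − 8140)/8140 = 16.44472
17000 = 142000/(1 + 16.44472·e^(−r·31)) → e^(−31r) = (8.35294 − 1)/16.44472 = 0.447131
r = −ln(0.447131)/31 = 0.8049/31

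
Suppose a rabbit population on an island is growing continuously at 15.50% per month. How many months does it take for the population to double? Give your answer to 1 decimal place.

doubling time = ln(2) / |r| = 0.69315 / 0.155

doubling time ≈ 4.5 months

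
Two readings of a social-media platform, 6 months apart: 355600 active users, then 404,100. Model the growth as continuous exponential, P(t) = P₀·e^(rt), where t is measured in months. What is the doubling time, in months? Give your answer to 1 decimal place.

doubling time ≈ 32.5 months

r = ln(404100/355600) / 6 = ln(1.13639) / 6 ≈ 0.021309 per month
doubling time = ln 2 / |r| = 0.69315 / 0.021309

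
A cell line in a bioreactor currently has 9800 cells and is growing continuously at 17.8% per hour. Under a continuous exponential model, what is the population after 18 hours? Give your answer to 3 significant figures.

P(18) = 9800 · e^(0.178·18) = 9800 · e^(3.204)
= 9800 · 24.63086 ≈ 241382.4

≈ 241,000 cells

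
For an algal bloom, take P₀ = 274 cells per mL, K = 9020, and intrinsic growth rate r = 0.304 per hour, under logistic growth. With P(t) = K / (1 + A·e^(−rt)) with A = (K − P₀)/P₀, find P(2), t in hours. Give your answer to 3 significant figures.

A = (9020 − 274)/274 = 31.91971
P(2) = 9020 / (1 + 31.91971·e^(−0.304·2)) = 9020 / (1 + 31.91971·0.544439)
= 9020 / 18.37832 ≈ 490.8

≈ 491 cells per mL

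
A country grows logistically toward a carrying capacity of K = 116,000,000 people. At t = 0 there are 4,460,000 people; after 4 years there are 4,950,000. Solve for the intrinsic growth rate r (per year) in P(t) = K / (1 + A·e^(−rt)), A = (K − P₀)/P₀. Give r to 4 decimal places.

A = (116000000 − 4460000)/4460000 = 25.00897
4950000 = 116000000/(1 + 25.00897·e^(−r·4)) → e^(−4r) = (23.43434 − 1)/25.00897 = 0.897052
r = −ln(0.897052)/4 = 0.10864/4

r ≈ 0.0272 per year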